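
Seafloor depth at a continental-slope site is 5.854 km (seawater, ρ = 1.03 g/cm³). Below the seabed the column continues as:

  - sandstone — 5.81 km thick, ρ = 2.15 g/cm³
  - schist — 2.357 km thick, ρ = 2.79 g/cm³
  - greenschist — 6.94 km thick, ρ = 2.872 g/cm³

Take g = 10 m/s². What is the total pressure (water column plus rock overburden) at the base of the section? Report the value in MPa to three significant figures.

450 MPa

seawater: 1030 kg/m³ × 10 m/s² × 5854 m = 6.030×10^7 Pa = 60.30 MPa
sandstone: 2150 kg/m³ × 10 m/s² × 5810 m = 1.249×10^8 Pa = 124.9 MPa
schist: 2790 kg/m³ × 10 m/s² × 2357 m = 6.576×10^7 Pa = 65.76 MPa
greenschist: 2872 kg/m³ × 10 m/s² × 6940 m = 1.993×10^8 Pa = 199.3 MPa
Total = 60.30 + 124.9 + 65.76 + 199.3 = 450.29 MPa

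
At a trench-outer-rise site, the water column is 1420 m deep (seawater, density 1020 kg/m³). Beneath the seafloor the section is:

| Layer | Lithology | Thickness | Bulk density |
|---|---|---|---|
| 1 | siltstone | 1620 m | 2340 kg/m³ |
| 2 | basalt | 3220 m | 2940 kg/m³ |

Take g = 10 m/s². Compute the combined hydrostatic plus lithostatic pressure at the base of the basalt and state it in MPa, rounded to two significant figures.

seawater: 1020 kg/m³ × 10 m/s² × 1420 m = 1.448×10^7 Pa = 14.48 MPa
siltstone: 2340 kg/m³ × 10 m/s² × 1620 m = 3.791×10^7 Pa = 37.91 MPa
basalt: 2940 kg/m³ × 10 m/s² × 3220 m = 9.467×10^7 Pa = 94.67 MPa
Total = 14.48 + 37.91 + 94.67 = 147.06 MPa

150 MPa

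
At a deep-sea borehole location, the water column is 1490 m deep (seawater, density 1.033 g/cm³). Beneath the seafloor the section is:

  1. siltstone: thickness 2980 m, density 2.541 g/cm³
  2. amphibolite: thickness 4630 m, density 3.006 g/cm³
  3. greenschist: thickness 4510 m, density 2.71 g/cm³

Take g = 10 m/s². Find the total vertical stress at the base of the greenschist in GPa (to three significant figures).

0.353 GPa

seawater: 1033 kg/m³ × 10 m/s² × 1490 m = 1.539×10^7 Pa = 0.01539 GPa
siltstone: 2541 kg/m³ × 10 m/s² × 2980 m = 7.572×10^7 Pa = 0.07572 GPa
amphibolite: 3006 kg/m³ × 10 m/s² × 4630 m = 1.392×10^8 Pa = 0.1392 GPa
greenschist: 2710 kg/m³ × 10 m/s² × 4510 m = 1.222×10^8 Pa = 0.1222 GPa
Total = 0.01539 + 0.07572 + 0.1392 + 0.1222 = 0.35251 GPa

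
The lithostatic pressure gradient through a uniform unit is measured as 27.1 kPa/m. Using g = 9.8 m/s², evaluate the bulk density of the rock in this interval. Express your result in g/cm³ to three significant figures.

2.77 g/cm³

ρ = (dP/dz)/g = 27.1 kPa/m / 9.8 m/s² = 27100 Pa/m / 9.8 m/s² = 2765.3 kg/m³
= 2.765 g/cm³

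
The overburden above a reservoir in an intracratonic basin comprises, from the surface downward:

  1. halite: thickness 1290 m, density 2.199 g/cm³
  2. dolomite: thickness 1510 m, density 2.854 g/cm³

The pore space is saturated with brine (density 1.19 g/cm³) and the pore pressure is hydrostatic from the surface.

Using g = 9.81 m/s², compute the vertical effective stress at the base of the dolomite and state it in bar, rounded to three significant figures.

374 bar

Overburden (lithostatic) stress σ_v:
halite: 2199 kg/m³ × 9.81 m/s² × 1290 m = 2.783×10^7 Pa = 27.83 MPa
dolomite: 2854 kg/m³ × 9.81 m/s² × 1510 m = 4.228×10^7 Pa = 42.28 MPa
Total = 27.83 + 42.28 = 70.105 MPa
Pore pressure P_p = 1190 kg/m³ × 9.81 m/s² × 2800 m = 3.269×10^7 Pa = 32.69 MPa
Effective stress σ' = σ_v − P_p = 70.10 − 32.69 = 37.418 MPa = 374.18 bar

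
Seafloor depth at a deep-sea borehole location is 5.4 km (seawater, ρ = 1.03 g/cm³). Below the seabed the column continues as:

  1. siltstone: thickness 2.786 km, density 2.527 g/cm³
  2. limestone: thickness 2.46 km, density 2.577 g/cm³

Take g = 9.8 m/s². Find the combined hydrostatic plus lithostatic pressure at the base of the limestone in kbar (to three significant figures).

1.86 kbar

seawater: 1030 kg/m³ × 9.8 m/s² × 5400 m = 5.451×10^7 Pa = 0.5451 kbar
siltstone: 2527 kg/m³ × 9.8 m/s² × 2786 m = 6.899×10^7 Pa = 0.6899 kbar
limestone: 2577 kg/m³ × 9.8 m/s² × 2460 m = 6.213×10^7 Pa = 0.6213 kbar
Total = 0.5451 + 0.6899 + 0.6213 = 1.8563 kbar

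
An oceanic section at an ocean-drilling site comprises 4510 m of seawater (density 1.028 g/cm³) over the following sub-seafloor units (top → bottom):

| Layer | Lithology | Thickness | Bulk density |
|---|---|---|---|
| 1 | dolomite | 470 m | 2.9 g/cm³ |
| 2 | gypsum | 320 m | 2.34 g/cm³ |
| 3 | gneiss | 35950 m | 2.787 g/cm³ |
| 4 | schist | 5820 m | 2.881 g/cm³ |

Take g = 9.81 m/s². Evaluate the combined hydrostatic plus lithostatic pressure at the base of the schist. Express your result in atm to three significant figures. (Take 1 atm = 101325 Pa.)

12000 atm

seawater: 1028 kg/m³ × 9.81 m/s² × 4510 m = 4.548×10^7 Pa = 448.9 atm
dolomite: 2900 kg/m³ × 9.81 m/s² × 470 m = 1.337×10^7 Pa = 132.0 atm
gypsum: 2340 kg/m³ × 9.81 m/s² × 320 m = 7.346×10^6 Pa = 72.50 atm
gneiss: 2787 kg/m³ × 9.81 m/s² × 35950 m = 9.829×10^8 Pa = 9700 atm
schist: 2881 kg/m³ × 9.81 m/s² × 5820 m = 1.645×10^8 Pa = 1623 atm
Total = 448.9 + 132.0 + 72.50 + 9700 + 1623 = 11977 atm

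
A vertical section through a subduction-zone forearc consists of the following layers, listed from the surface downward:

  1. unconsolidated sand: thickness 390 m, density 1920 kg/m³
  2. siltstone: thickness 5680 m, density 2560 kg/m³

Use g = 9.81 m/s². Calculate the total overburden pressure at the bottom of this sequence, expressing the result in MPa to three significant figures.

unconsolidated sand: 1920 kg/m³ × 9.81 m/s² × 390 m = 7.346×10^6 Pa = 7.346 MPa
siltstone: 2560 kg/m³ × 9.81 m/s² × 5680 m = 1.426×10^8 Pa = 142.6 MPa
Total = 7.346 + 142.6 = 149.99 MPa

150 MPa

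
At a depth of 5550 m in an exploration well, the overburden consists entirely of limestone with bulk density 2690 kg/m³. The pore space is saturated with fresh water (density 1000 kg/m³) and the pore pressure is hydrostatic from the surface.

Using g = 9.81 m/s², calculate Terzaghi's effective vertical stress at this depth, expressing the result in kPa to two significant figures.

Overburden (lithostatic) stress σ_v:
limestone: 2690 kg/m³ × 9.81 m/s² × 5550 m = 1.465×10^8 Pa = 146.5 MPa
Pore pressure P_p = 1000 kg/m³ × 9.81 m/s² × 5550 m = 5.445×10^7 Pa = 54.45 MPa
Effective stress σ' = σ_v − P_p = 146.5 − 54.45 = 92.013 MPa = 92013 kPa

92000 kPa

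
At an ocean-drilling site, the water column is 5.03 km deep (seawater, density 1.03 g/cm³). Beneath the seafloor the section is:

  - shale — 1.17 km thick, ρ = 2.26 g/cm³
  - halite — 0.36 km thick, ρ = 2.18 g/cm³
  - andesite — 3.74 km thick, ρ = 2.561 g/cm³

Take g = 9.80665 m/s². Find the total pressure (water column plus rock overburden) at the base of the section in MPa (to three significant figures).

seawater: 1030 kg/m³ × 9.80665 m/s² × 5030 m = 5.081×10^7 Pa = 50.81 MPa
shale: 2260 kg/m³ × 9.80665 m/s² × 1170 m = 2.593×10^7 Pa = 25.93 MPa
halite: 2180 kg/m³ × 9.80665 m/s² × 360 m = 7.696×10^6 Pa = 7.696 MPa
andesite: 2561 kg/m³ × 9.80665 m/s² × 3740 m = 9.393×10^7 Pa = 93.93 MPa
Total = 50.81 + 25.93 + 7.696 + 93.93 = 178.36 MPa

178 MPa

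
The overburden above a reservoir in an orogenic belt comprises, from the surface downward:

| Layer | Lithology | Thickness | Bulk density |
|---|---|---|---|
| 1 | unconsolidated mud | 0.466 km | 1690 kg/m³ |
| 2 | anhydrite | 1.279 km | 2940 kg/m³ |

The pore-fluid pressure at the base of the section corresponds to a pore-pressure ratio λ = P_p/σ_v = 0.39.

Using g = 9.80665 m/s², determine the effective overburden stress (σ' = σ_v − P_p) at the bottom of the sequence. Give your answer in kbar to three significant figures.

0.272 kbar

Overburden (lithostatic) stress σ_v:
unconsolidated mud: 1690 kg/m³ × 9.80665 m/s² × 466 m = 7.723×10^6 Pa = 7.723 MPa
anhydrite: 2940 kg/m³ × 9.80665 m/s² × 1279 m = 3.688×10^7 Pa = 36.88 MPa
Total = 7.723 + 36.88 = 44.599 MPa
Pore pressure P_p = λ·σ_v = 0.39 × 44.60 MPa = 17.39 MPa
Effective stress σ' = σ_v − P_p = 44.60 − 17.39 = 27.205 MPa = 0.27205 kbar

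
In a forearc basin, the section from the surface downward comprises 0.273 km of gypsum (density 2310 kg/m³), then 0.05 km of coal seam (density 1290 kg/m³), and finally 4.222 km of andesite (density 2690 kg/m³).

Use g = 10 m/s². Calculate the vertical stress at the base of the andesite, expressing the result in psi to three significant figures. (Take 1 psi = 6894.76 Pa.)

gypsum: 2310 kg/m³ × 10 m/s² × 273 m = 6.306×10^6 Pa = 914.7 psi
coal seam: 1290 kg/m³ × 10 m/s² × 50 m = 6.450×10^5 Pa = 93.55 psi
andesite: 2690 kg/m³ × 10 m/s² × 4222 m = 1.136×10^8 Pa = 16472 psi
Total = 914.7 + 93.55 + 16472 = 17480 psi

17500 psi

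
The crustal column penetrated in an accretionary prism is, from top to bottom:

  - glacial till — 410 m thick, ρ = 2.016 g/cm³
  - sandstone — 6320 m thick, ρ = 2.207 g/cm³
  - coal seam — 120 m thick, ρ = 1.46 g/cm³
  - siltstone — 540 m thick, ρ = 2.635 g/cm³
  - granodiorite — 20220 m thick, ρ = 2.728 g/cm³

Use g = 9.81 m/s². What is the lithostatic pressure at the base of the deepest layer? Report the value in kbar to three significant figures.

7.02 kbar

glacial till: 2016 kg/m³ × 9.81 m/s² × 410 m = 8.109×10^6 Pa = 0.08109 kbar
sandstone: 2207 kg/m³ × 9.81 m/s² × 6320 m = 1.368×10^8 Pa = 1.368 kbar
coal seam: 1460 kg/m³ × 9.81 m/s² × 120 m = 1.719×10^6 Pa = 0.01719 kbar
siltstone: 2635 kg/m³ × 9.81 m/s² × 540 m = 1.396×10^7 Pa = 0.1396 kbar
granodiorite: 2728 kg/m³ × 9.81 m/s² × 20220 m = 5.411×10^8 Pa = 5.411 kbar
Total = 0.08109 + 1.368 + 0.01719 + 0.1396 + 5.411 = 7.0174 kbar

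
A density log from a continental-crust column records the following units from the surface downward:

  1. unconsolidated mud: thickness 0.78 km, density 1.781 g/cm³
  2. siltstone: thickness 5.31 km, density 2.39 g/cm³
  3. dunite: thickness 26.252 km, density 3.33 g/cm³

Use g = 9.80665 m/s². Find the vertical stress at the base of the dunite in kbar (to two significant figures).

10 kbar

unconsolidated mud: 1781 kg/m³ × 9.80665 m/s² × 780 m = 1.362×10^7 Pa = 0.1362 kbar
siltstone: 2390 kg/m³ × 9.80665 m/s² × 5310 m = 1.245×10^8 Pa = 1.245 kbar
dunite: 3330 kg/m³ × 9.80665 m/s² × 26252 m = 8.573×10^8 Pa = 8.573 kbar
Total = 0.1362 + 1.245 + 8.573 = 9.9537 kbar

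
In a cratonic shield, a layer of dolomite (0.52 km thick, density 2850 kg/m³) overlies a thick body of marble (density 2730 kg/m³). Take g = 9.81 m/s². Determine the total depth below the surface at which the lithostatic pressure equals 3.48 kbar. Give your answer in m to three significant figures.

13000 m

Pressure at base of upper layers: 2850×9.81×520 = 1.454×10^7 Pa = 0.1454 kbar
Remaining pressure to be supplied by marble: 3.480×10^8 − 1.454×10^7 = 3.335×10^8 Pa
Additional depth in marble = 3.335×10^8 Pa / (2730 kg/m³ × 9.81 m/s²) = 12451 m
Total depth = 520 m + 12451 m = 12971 m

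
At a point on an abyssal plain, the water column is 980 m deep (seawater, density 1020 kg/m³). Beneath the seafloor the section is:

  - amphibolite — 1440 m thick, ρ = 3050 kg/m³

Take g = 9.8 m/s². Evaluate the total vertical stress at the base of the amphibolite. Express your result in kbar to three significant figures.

seawater: 1020 kg/m³ × 9.8 m/s² × 980 m = 9.796×10^6 Pa = 0.09796 kbar
amphibolite: 3050 kg/m³ × 9.8 m/s² × 1440 m = 4.304×10^7 Pa = 0.4304 kbar
Total = 0.09796 + 0.4304 = 0.52838 kbar

0.528 kbar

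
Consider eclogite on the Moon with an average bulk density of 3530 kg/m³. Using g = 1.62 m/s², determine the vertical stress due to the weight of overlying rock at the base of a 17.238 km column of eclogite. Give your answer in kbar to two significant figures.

eclogite: 3530 kg/m³ × 1.62 m/s² × 17238 m = 9.858×10^7 Pa = 0.9858 kbar

0.99 kbar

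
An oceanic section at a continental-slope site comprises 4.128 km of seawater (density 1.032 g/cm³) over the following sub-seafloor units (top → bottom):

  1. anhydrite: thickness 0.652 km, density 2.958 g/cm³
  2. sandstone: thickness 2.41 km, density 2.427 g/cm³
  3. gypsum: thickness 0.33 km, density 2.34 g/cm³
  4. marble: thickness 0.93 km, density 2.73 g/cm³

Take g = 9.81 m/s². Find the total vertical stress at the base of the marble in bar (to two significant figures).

1500 bar

seawater: 1032 kg/m³ × 9.81 m/s² × 4128 m = 4.179×10^7 Pa = 417.9 bar
anhydrite: 2958 kg/m³ × 9.81 m/s² × 652 m = 1.892×10^7 Pa = 189.2 bar
sandstone: 2427 kg/m³ × 9.81 m/s² × 2410 m = 5.738×10^7 Pa = 573.8 bar
gypsum: 2340 kg/m³ × 9.81 m/s² × 330 m = 7.575×10^6 Pa = 75.75 bar
marble: 2730 kg/m³ × 9.81 m/s² × 930 m = 2.491×10^7 Pa = 249.1 bar
Total = 417.9 + 189.2 + 573.8 + 75.75 + 249.1 = 1505.7 bar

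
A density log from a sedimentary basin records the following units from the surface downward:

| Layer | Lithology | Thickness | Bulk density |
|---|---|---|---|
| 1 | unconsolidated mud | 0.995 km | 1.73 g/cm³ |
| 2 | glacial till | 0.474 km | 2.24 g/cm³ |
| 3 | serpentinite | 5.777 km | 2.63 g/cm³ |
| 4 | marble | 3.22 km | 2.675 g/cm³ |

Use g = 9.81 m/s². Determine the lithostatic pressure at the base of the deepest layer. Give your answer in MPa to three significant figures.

unconsolidated mud: 1730 kg/m³ × 9.81 m/s² × 995 m = 1.689×10^7 Pa = 16.89 MPa
glacial till: 2240 kg/m³ × 9.81 m/s² × 474 m = 1.042×10^7 Pa = 10.42 MPa
serpentinite: 2630 kg/m³ × 9.81 m/s² × 5777 m = 1.490×10^8 Pa = 149.0 MPa
marble: 2675 kg/m³ × 9.81 m/s² × 3220 m = 8.450×10^7 Pa = 84.50 MPa
Total = 16.89 + 10.42 + 149.0 + 84.50 = 260.85 MPa

261 MPa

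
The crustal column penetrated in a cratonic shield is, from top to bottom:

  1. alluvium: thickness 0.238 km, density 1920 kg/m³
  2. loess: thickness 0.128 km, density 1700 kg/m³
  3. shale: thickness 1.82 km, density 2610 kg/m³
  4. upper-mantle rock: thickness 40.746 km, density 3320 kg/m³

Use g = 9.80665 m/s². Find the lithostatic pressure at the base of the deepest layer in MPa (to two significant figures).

alluvium: 1920 kg/m³ × 9.80665 m/s² × 238 m = 4.481×10^6 Pa = 4.481 MPa
loess: 1700 kg/m³ × 9.80665 m/s² × 128 m = 2.134×10^6 Pa = 2.134 MPa
shale: 2610 kg/m³ × 9.80665 m/s² × 1820 m = 4.658×10^7 Pa = 46.58 MPa
upper-mantle rock: 3320 kg/m³ × 9.80665 m/s² × 40746 m = 1.327×10^9 Pa = 1327 MPa
Total = 4.481 + 2.134 + 46.58 + 1327 = 1379.8 MPa

1400 MPa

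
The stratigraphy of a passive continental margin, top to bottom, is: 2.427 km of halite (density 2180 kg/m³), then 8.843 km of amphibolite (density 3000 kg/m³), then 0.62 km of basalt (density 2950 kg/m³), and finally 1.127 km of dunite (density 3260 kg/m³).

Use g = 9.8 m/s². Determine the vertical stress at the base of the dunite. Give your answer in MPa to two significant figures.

halite: 2180 kg/m³ × 9.8 m/s² × 2427 m = 5.185×10^7 Pa = 51.85 MPa
amphibolite: 3000 kg/m³ × 9.8 m/s² × 8843 m = 2.600×10^8 Pa = 260.0 MPa
basalt: 2950 kg/m³ × 9.8 m/s² × 620 m = 1.792×10^7 Pa = 17.92 MPa
dunite: 3260 kg/m³ × 9.8 m/s² × 1127 m = 3.601×10^7 Pa = 36.01 MPa
Total = 51.85 + 260.0 + 17.92 + 36.01 = 365.76 MPa

370 MPa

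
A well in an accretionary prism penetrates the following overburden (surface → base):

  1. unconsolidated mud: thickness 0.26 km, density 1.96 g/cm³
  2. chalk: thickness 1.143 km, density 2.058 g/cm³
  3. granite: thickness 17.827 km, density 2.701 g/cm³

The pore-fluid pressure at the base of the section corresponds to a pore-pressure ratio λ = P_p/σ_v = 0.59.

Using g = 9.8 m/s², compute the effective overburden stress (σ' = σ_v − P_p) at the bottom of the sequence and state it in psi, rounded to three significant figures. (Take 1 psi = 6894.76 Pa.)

29700 psi

Overburden (lithostatic) stress σ_v:
unconsolidated mud: 1960 kg/m³ × 9.8 m/s² × 260 m = 4.994×10^6 Pa = 4.994 MPa
chalk: 2058 kg/m³ × 9.8 m/s² × 1143 m = 2.305×10^7 Pa = 23.05 MPa
granite: 2701 kg/m³ × 9.8 m/s² × 17827 m = 4.719×10^8 Pa = 471.9 MPa
Total = 4.994 + 23.05 + 471.9 = 499.92 MPa
Pore pressure P_p = λ·σ_v = 0.59 × 499.9 MPa = 295.0 MPa
Effective stress σ' = σ_v − P_p = 499.9 − 295.0 = 204.97 MPa = 29728 psi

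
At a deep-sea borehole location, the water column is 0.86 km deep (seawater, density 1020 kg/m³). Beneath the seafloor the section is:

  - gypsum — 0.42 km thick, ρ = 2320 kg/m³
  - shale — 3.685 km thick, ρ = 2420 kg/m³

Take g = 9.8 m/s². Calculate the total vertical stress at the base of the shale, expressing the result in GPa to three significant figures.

seawater: 1020 kg/m³ × 9.8 m/s² × 860 m = 8.597×10^6 Pa = 8.597×10^-3 GPa
gypsum: 2320 kg/m³ × 9.8 m/s² × 420 m = 9.549×10^6 Pa = 9.549×10^-3 GPa
shale: 2420 kg/m³ × 9.8 m/s² × 3685 m = 8.739×10^7 Pa = 0.08739 GPa
Total = 8.597×10^-3 + 9.549×10^-3 + 0.08739 = 0.10554 GPa

0.106 GPa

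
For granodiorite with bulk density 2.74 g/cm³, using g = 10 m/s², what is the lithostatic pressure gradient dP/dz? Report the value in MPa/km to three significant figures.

27.4 MPa/km

dP/dz = ρg = 2740 kg/m³ × 10 m/s² = 27400 Pa/m
= 27400 Pa/m × (1 MPa/km / 1000.0 Pa/m) = 27.400 MPa/km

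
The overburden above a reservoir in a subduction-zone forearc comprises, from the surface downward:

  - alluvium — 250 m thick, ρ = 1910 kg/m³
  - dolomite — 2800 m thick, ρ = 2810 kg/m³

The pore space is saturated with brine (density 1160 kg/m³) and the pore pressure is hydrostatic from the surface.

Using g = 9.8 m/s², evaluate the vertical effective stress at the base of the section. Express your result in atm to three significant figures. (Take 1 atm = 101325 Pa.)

465 atm

Overburden (lithostatic) stress σ_v:
alluvium: 1910 kg/m³ × 9.8 m/s² × 250 m = 4.679×10^6 Pa = 4.679 MPa
dolomite: 2810 kg/m³ × 9.8 m/s² × 2800 m = 7.711×10^7 Pa = 77.11 MPa
Total = 4.679 + 77.11 = 81.786 MPa
Pore pressure P_p = 1160 kg/m³ × 9.8 m/s² × 3050 m = 3.467×10^7 Pa = 34.67 MPa
Effective stress σ' = σ_v − P_p = 81.79 − 34.67 = 47.114 MPa = 464.97 atm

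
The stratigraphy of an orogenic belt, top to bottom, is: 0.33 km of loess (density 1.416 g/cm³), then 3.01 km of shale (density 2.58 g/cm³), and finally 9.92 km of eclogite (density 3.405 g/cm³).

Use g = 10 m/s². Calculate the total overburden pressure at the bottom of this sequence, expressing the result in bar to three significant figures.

4200 bar

loess: 1416 kg/m³ × 10 m/s² × 330 m = 4.673×10^6 Pa = 46.73 bar
shale: 2580 kg/m³ × 10 m/s² × 3010 m = 7.766×10^7 Pa = 776.6 bar
eclogite: 3405 kg/m³ × 10 m/s² × 9920 m = 3.378×10^8 Pa = 3378 bar
Total = 46.73 + 776.6 + 3378 = 4201.1 bar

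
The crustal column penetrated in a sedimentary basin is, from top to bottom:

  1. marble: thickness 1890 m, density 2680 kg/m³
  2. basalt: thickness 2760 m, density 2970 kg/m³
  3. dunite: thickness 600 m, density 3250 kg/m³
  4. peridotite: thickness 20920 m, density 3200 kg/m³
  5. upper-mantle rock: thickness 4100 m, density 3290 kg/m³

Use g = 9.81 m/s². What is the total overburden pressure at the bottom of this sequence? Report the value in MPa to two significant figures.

marble: 2680 kg/m³ × 9.81 m/s² × 1890 m = 4.969×10^7 Pa = 49.69 MPa
basalt: 2970 kg/m³ × 9.81 m/s² × 2760 m = 8.041×10^7 Pa = 80.41 MPa
dunite: 3250 kg/m³ × 9.81 m/s² × 600 m = 1.913×10^7 Pa = 19.13 MPa
peridotite: 3200 kg/m³ × 9.81 m/s² × 20920 m = 6.567×10^8 Pa = 656.7 MPa
upper-mantle rock: 3290 kg/m³ × 9.81 m/s² × 4100 m = 1.323×10^8 Pa = 132.3 MPa
Total = 49.69 + 80.41 + 19.13 + 656.7 + 132.3 = 938.28 MPa

940 MPa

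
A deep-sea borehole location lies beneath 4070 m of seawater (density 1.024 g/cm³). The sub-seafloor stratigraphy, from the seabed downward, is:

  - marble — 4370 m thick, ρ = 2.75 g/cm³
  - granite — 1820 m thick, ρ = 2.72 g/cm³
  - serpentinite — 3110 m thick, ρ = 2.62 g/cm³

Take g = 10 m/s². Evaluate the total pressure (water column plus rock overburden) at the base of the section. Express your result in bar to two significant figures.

seawater: 1024 kg/m³ × 10 m/s² × 4070 m = 4.168×10^7 Pa = 416.8 bar
marble: 2750 kg/m³ × 10 m/s² × 4370 m = 1.202×10^8 Pa = 1202 bar
granite: 2720 kg/m³ × 10 m/s² × 1820 m = 4.950×10^7 Pa = 495.0 bar
serpentinite: 2620 kg/m³ × 10 m/s² × 3110 m = 8.148×10^7 Pa = 814.8 bar
Total = 416.8 + 1202 + 495.0 + 814.8 = 2928.4 bar

2900 bar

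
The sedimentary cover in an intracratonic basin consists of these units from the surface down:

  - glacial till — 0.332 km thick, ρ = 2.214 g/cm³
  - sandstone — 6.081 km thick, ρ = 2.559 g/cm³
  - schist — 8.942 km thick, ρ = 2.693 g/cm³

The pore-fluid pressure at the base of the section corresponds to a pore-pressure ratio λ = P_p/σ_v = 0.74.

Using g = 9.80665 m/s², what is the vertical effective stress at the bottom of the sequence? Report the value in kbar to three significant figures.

1.03 kbar

Overburden (lithostatic) stress σ_v:
glacial till: 2214 kg/m³ × 9.80665 m/s² × 332 m = 7.208×10^6 Pa = 7.208 MPa
sandstone: 2559 kg/m³ × 9.80665 m/s² × 6081 m = 1.526×10^8 Pa = 152.6 MPa
schist: 2693 kg/m³ × 9.80665 m/s² × 8942 m = 2.362×10^8 Pa = 236.2 MPa
Total = 7.208 + 152.6 + 236.2 = 395.96 MPa
Pore pressure P_p = λ·σ_v = 0.74 × 396.0 MPa = 293.0 MPa
Effective stress σ' = σ_v − P_p = 396.0 − 293.0 = 102.95 MPa = 1.0295 kbar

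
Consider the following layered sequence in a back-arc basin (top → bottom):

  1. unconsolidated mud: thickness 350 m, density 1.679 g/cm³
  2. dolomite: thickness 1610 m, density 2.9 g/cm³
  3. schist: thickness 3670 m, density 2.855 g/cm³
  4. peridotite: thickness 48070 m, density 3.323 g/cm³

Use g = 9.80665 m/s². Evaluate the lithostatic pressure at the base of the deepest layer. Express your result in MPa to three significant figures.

unconsolidated mud: 1679 kg/m³ × 9.80665 m/s² × 350 m = 5.763×10^6 Pa = 5.763 MPa
dolomite: 2900 kg/m³ × 9.80665 m/s² × 1610 m = 4.579×10^7 Pa = 45.79 MPa
schist: 2855 kg/m³ × 9.80665 m/s² × 3670 m = 1.028×10^8 Pa = 102.8 MPa
peridotite: 3323 kg/m³ × 9.80665 m/s² × 48070 m = 1.566×10^9 Pa = 1566 MPa
Total = 5.763 + 45.79 + 102.8 + 1566 = 1720.8 MPa

1720 MPa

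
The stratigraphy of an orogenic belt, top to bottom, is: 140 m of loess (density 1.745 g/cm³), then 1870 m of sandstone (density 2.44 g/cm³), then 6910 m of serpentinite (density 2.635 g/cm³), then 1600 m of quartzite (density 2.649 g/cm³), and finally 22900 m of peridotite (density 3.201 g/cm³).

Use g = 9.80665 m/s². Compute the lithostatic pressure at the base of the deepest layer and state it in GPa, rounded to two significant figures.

loess: 1745 kg/m³ × 9.80665 m/s² × 140 m = 2.396×10^6 Pa = 2.396×10^-3 GPa
sandstone: 2440 kg/m³ × 9.80665 m/s² × 1870 m = 4.475×10^7 Pa = 0.04475 GPa
serpentinite: 2635 kg/m³ × 9.80665 m/s² × 6910 m = 1.786×10^8 Pa = 0.1786 GPa
quartzite: 2649 kg/m³ × 9.80665 m/s² × 1600 m = 4.156×10^7 Pa = 0.04156 GPa
peridotite: 3201 kg/m³ × 9.80665 m/s² × 22900 m = 7.189×10^8 Pa = 0.7189 GPa
Total = 2.396×10^-3 + 0.04475 + 0.1786 + 0.04156 + 0.7189 = 0.98612 GPa

0.99 GPa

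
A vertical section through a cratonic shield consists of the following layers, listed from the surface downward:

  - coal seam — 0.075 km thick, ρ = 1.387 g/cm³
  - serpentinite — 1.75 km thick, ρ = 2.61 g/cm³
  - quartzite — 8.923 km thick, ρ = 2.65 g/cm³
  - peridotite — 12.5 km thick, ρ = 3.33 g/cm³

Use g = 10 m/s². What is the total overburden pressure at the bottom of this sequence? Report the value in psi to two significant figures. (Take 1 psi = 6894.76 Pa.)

100000 psi

coal seam: 1387 kg/m³ × 10 m/s² × 75 m = 1.040×10^6 Pa = 150.9 psi
serpentinite: 2610 kg/m³ × 10 m/s² × 1750 m = 4.567×10^7 Pa = 6625 psi
quartzite: 2650 kg/m³ × 10 m/s² × 8923 m = 2.365×10^8 Pa = 34296 psi
peridotite: 3330 kg/m³ × 10 m/s² × 12500 m = 4.162×10^8 Pa = 60372 psi
Total = 150.9 + 6625 + 34296 + 60372 = 1.0144×10^5 psi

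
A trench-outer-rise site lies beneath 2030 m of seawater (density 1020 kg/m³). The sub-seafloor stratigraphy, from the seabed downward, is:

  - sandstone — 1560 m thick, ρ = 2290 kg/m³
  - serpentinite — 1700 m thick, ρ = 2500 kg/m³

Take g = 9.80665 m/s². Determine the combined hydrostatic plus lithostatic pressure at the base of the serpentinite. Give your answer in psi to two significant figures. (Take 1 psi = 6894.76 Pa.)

14000 psi

seawater: 1020 kg/m³ × 9.80665 m/s² × 2030 m = 2.031×10^7 Pa = 2945 psi
sandstone: 2290 kg/m³ × 9.80665 m/s² × 1560 m = 3.503×10^7 Pa = 5081 psi
serpentinite: 2500 kg/m³ × 9.80665 m/s² × 1700 m = 4.168×10^7 Pa = 6045 psi
Total = 2945 + 5081 + 6045 = 14071 psi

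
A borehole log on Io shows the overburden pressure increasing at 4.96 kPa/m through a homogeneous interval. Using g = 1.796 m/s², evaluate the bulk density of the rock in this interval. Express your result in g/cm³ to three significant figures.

2.76 g/cm³

ρ = (dP/dz)/g = 4.96 kPa/m / 1.796 m/s² = 4960.0 Pa/m / 1.796 m/s² = 2761.7 kg/m³
= 2.762 g/cm³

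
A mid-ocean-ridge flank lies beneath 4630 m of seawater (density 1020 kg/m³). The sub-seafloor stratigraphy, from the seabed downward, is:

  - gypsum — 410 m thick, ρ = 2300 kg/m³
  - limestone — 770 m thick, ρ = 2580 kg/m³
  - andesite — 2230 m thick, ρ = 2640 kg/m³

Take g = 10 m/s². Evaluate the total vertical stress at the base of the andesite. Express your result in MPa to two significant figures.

140 MPa

seawater: 1020 kg/m³ × 10 m/s² × 4630 m = 4.723×10^7 Pa = 47.23 MPa
gypsum: 2300 kg/m³ × 10 m/s² × 410 m = 9.430×10^6 Pa = 9.430 MPa
limestone: 2580 kg/m³ × 10 m/s² × 770 m = 1.987×10^7 Pa = 19.87 MPa
andesite: 2640 kg/m³ × 10 m/s² × 2230 m = 5.887×10^7 Pa = 58.87 MPa
Total = 47.23 + 9.430 + 19.87 + 58.87 = 135.39 MPa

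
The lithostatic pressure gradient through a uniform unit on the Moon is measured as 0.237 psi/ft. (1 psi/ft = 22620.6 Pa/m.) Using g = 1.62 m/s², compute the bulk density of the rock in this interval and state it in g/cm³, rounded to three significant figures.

3.31 g/cm³

ρ = (dP/dz)/g = 0.237 psi/ft / 1.62 m/s² = 5361.1 Pa/m / 1.62 m/s² = 3309.3 kg/m³
= 3.309 g/cm³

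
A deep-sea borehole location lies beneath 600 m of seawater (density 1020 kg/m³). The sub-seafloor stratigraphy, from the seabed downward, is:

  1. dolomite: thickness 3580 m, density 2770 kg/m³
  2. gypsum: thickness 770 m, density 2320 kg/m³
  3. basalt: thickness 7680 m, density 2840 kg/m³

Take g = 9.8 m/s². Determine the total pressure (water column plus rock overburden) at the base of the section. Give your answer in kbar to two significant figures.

3.3 kbar

seawater: 1020 kg/m³ × 9.8 m/s² × 600 m = 5.998×10^6 Pa = 0.05998 kbar
dolomite: 2770 kg/m³ × 9.8 m/s² × 3580 m = 9.718×10^7 Pa = 0.9718 kbar
gypsum: 2320 kg/m³ × 9.8 m/s² × 770 m = 1.751×10^7 Pa = 0.1751 kbar
basalt: 2840 kg/m³ × 9.8 m/s² × 7680 m = 2.137×10^8 Pa = 2.137 kbar
Total = 0.05998 + 0.9718 + 0.1751 + 2.137 = 3.3444 kbar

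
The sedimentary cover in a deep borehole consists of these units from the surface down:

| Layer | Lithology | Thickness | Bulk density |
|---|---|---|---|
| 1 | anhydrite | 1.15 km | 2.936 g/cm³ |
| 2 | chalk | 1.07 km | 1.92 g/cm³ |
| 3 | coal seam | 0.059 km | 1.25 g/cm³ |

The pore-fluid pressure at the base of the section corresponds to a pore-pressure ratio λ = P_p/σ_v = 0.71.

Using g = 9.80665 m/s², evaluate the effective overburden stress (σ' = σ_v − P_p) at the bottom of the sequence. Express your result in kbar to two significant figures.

0.16 kbar

Overburden (lithostatic) stress σ_v:
anhydrite: 2936 kg/m³ × 9.80665 m/s² × 1150 m = 3.311×10^7 Pa = 33.11 MPa
chalk: 1920 kg/m³ × 9.80665 m/s² × 1070 m = 2.015×10^7 Pa = 20.15 MPa
coal seam: 1250 kg/m³ × 9.80665 m/s² × 59 m = 7.232×10^5 Pa = 0.7232 MPa
Total = 33.11 + 20.15 + 0.7232 = 53.981 MPa
Pore pressure P_p = λ·σ_v = 0.71 × 53.98 MPa = 38.33 MPa
Effective stress σ' = σ_v − P_p = 53.98 − 38.33 = 15.655 MPa = 0.15655 kbar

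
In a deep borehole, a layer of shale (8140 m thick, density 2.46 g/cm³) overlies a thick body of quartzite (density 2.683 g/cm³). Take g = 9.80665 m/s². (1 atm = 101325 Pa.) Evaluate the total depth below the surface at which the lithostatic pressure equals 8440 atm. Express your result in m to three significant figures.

Pressure at base of upper layers: 2460×9.80665×8140 = 1.964×10^8 Pa = 1938 atm
Remaining pressure to be supplied by quartzite: 8.552×10^8 − 1.964×10^8 = 6.588×10^8 Pa
Additional depth in quartzite = 6.588×10^8 Pa / (2683 kg/m³ × 9.80665 m/s²) = 25039 m
Total depth = 8140 m + 25039 m = 33179 m

33200 m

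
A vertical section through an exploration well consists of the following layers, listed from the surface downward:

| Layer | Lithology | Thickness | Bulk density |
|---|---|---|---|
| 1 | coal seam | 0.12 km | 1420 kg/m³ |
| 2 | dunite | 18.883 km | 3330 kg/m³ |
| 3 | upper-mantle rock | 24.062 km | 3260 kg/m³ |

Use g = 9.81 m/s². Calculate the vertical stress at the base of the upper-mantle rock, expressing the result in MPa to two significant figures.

coal seam: 1420 kg/m³ × 9.81 m/s² × 120 m = 1.672×10^6 Pa = 1.672 MPa
dunite: 3330 kg/m³ × 9.81 m/s² × 18883 m = 6.169×10^8 Pa = 616.9 MPa
upper-mantle rock: 3260 kg/m³ × 9.81 m/s² × 24062 m = 7.695×10^8 Pa = 769.5 MPa
Total = 1.672 + 616.9 + 769.5 = 1388.0 MPa

1400 MPa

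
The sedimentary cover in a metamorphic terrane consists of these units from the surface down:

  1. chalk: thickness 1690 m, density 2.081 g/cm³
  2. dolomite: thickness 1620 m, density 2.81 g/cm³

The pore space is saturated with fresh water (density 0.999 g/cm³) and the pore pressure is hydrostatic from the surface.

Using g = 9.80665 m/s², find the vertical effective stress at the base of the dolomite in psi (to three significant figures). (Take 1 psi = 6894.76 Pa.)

6770 psi

Overburden (lithostatic) stress σ_v:
chalk: 2081 kg/m³ × 9.80665 m/s² × 1690 m = 3.449×10^7 Pa = 34.49 MPa
dolomite: 2810 kg/m³ × 9.80665 m/s² × 1620 m = 4.464×10^7 Pa = 44.64 MPa
Total = 34.49 + 44.64 = 79.131 MPa
Pore pressure P_p = 999 kg/m³ × 9.80665 m/s² × 3310 m = 3.243×10^7 Pa = 32.43 MPa
Effective stress σ' = σ_v − P_p = 79.13 − 32.43 = 46.703 MPa = 6773.7 psi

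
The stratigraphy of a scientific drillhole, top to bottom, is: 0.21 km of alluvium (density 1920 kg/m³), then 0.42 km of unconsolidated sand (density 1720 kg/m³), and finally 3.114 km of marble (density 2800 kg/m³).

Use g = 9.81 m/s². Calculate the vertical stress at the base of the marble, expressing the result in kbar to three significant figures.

0.966 kbar

alluvium: 1920 kg/m³ × 9.81 m/s² × 210 m = 3.955×10^6 Pa = 0.03955 kbar
unconsolidated sand: 1720 kg/m³ × 9.81 m/s² × 420 m = 7.087×10^6 Pa = 0.07087 kbar
marble: 2800 kg/m³ × 9.81 m/s² × 3114 m = 8.554×10^7 Pa = 0.8554 kbar
Total = 0.03955 + 0.07087 + 0.8554 = 0.96577 kbar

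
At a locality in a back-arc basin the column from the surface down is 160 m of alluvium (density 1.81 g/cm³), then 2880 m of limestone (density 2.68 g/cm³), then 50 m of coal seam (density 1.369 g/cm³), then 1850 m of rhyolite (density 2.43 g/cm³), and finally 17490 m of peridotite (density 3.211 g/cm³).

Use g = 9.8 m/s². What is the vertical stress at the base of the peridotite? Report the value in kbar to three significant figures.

6.74 kbar

alluvium: 1810 kg/m³ × 9.8 m/s² × 160 m = 2.838×10^6 Pa = 0.02838 kbar
limestone: 2680 kg/m³ × 9.8 m/s² × 2880 m = 7.564×10^7 Pa = 0.7564 kbar
coal seam: 1369 kg/m³ × 9.8 m/s² × 50 m = 6.708×10^5 Pa = 6.708×10^-3 kbar
rhyolite: 2430 kg/m³ × 9.8 m/s² × 1850 m = 4.406×10^7 Pa = 0.4406 kbar
peridotite: 3211 kg/m³ × 9.8 m/s² × 17490 m = 5.504×10^8 Pa = 5.504 kbar
Total = 0.02838 + 0.7564 + 6.708×10^-3 + 0.4406 + 5.504 = 6.7358 kbar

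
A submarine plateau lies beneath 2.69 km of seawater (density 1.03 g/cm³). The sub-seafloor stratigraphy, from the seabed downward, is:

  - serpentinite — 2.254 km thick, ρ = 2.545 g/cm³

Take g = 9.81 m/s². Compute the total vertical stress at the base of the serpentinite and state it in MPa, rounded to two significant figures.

seawater: 1030 kg/m³ × 9.81 m/s² × 2690 m = 2.718×10^7 Pa = 27.18 MPa
serpentinite: 2545 kg/m³ × 9.81 m/s² × 2254 m = 5.627×10^7 Pa = 56.27 MPa
Total = 27.18 + 56.27 = 83.455 MPa

83 MPa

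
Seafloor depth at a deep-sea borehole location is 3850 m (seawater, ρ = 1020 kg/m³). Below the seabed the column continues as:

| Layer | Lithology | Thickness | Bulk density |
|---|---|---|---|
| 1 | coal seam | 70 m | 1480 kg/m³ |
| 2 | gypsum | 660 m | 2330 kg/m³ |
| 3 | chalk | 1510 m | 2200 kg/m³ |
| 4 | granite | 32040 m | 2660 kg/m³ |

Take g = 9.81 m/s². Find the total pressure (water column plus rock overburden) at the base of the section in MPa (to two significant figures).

920 MPa

seawater: 1020 kg/m³ × 9.81 m/s² × 3850 m = 3.852×10^7 Pa = 38.52 MPa
coal seam: 1480 kg/m³ × 9.81 m/s² × 70 m = 1.016×10^6 Pa = 1.016 MPa
gypsum: 2330 kg/m³ × 9.81 m/s² × 660 m = 1.509×10^7 Pa = 15.09 MPa
chalk: 2200 kg/m³ × 9.81 m/s² × 1510 m = 3.259×10^7 Pa = 32.59 MPa
granite: 2660 kg/m³ × 9.81 m/s² × 32040 m = 8.361×10^8 Pa = 836.1 MPa
Total = 38.52 + 1.016 + 15.09 + 32.59 + 836.1 = 923.29 MPa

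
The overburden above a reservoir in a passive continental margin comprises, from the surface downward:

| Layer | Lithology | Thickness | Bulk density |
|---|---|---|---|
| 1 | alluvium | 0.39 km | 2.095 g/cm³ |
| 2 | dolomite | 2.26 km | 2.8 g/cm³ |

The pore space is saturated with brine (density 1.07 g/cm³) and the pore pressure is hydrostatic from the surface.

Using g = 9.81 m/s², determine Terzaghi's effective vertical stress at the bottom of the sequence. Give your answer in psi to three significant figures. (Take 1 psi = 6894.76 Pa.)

6130 psi

Overburden (lithostatic) stress σ_v:
alluvium: 2095 kg/m³ × 9.81 m/s² × 390 m = 8.015×10^6 Pa = 8.015 MPa
dolomite: 2800 kg/m³ × 9.81 m/s² × 2260 m = 6.208×10^7 Pa = 62.08 MPa
Total = 8.015 + 62.08 = 70.093 MPa
Pore pressure P_p = 1070 kg/m³ × 9.81 m/s² × 2650 m = 2.782×10^7 Pa = 27.82 MPa
Effective stress σ' = σ_v − P_p = 70.09 − 27.82 = 42.277 MPa = 6131.7 psi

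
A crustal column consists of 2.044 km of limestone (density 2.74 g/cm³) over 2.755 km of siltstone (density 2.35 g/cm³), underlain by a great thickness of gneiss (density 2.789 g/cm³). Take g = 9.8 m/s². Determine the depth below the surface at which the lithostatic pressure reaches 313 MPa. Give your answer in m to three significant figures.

Pressure at base of upper layers: 2740×9.8×2044 + 2350×9.8×2755 = 1.183×10^8 Pa = 118.3 MPa
Remaining pressure to be supplied by gneiss: 3.130×10^8 − 1.183×10^8 = 1.947×10^8 Pa
Additional depth in gneiss = 1.947×10^8 Pa / (2789 kg/m³ × 9.8 m/s²) = 7122.3 m
Total depth = 4799 m + 7122.3 m = 11921 m

11900 m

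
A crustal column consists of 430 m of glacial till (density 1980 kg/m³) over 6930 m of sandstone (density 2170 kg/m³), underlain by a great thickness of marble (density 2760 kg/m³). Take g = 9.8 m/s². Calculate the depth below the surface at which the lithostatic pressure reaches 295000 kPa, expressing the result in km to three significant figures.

Pressure at base of upper layers: 1980×9.8×430 + 2170×9.8×6930 = 1.557×10^8 Pa = 1.557×10^5 kPa
Remaining pressure to be supplied by marble: 2.950×10^8 − 1.557×10^8 = 1.393×10^8 Pa
Additional depth in marble = 1.393×10^8 Pa / (2760 kg/m³ × 9.8 m/s²) = 5149.5 m
Total depth = 7360 m + 5149.5 m = 12509 m
= 12.509 km

12.5 km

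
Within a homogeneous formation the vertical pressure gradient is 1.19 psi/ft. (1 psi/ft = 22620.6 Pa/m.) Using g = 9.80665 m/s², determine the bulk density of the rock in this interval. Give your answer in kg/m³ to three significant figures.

ρ = (dP/dz)/g = 1.19 psi/ft / 9.80665 m/s² = 26919 Pa/m / 9.80665 m/s² = 2744.9 kg/m³

2740 kg/m³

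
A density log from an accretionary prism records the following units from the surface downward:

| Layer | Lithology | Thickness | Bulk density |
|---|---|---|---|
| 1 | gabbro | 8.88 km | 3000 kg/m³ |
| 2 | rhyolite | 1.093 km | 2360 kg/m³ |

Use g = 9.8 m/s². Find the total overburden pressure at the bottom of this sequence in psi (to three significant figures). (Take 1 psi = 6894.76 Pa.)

gabbro: 3000 kg/m³ × 9.8 m/s² × 8880 m = 2.611×10^8 Pa = 37865 psi
rhyolite: 2360 kg/m³ × 9.8 m/s² × 1093 m = 2.528×10^7 Pa = 3666 psi
Total = 37865 + 3666 = 41532 psi

41500 psi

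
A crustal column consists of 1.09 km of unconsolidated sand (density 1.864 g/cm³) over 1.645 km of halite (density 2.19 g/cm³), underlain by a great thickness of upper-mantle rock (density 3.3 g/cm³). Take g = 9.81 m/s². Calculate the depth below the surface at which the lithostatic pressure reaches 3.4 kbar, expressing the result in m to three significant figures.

11500 m

Pressure at base of upper layers: 1864×9.81×1090 + 2190×9.81×1645 = 5.527×10^7 Pa = 0.5527 kbar
Remaining pressure to be supplied by upper-mantle rock: 3.400×10^8 − 5.527×10^7 = 2.847×10^8 Pa
Additional depth in upper-mantle rock = 2.847×10^8 Pa / (3300 kg/m³ × 9.81 m/s²) = 8795.2 m
Total depth = 2735 m + 8795.2 m = 11530 m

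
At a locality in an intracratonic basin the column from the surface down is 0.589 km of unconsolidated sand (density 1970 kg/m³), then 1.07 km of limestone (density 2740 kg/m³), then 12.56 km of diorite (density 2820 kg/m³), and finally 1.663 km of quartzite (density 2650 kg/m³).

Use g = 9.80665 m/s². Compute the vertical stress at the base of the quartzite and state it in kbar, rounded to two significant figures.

unconsolidated sand: 1970 kg/m³ × 9.80665 m/s² × 589 m = 1.138×10^7 Pa = 0.1138 kbar
limestone: 2740 kg/m³ × 9.80665 m/s² × 1070 m = 2.875×10^7 Pa = 0.2875 kbar
diorite: 2820 kg/m³ × 9.80665 m/s² × 12560 m = 3.473×10^8 Pa = 3.473 kbar
quartzite: 2650 kg/m³ × 9.80665 m/s² × 1663 m = 4.322×10^7 Pa = 0.4322 kbar
Total = 0.1138 + 0.2875 + 3.473 + 0.4322 = 4.3069 kbar

4.3 kbar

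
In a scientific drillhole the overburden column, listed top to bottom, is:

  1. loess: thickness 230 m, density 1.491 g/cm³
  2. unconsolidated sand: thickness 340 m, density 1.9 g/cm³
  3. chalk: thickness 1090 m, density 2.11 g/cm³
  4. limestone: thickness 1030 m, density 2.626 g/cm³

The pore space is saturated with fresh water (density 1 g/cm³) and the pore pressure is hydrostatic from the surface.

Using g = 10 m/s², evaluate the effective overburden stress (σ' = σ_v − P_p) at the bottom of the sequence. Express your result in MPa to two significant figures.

Overburden (lithostatic) stress σ_v:
loess: 1491 kg/m³ × 10 m/s² × 230 m = 3.429×10^6 Pa = 3.429 MPa
unconsolidated sand: 1900 kg/m³ × 10 m/s² × 340 m = 6.460×10^6 Pa = 6.460 MPa
chalk: 2110 kg/m³ × 10 m/s² × 1090 m = 2.300×10^7 Pa = 23.00 MPa
limestone: 2626 kg/m³ × 10 m/s² × 1030 m = 2.705×10^7 Pa = 27.05 MPa
Total = 3.429 + 6.460 + 23.00 + 27.05 = 59.936 MPa
Pore pressure P_p = 1000 kg/m³ × 10 m/s² × 2690 m = 2.690×10^7 Pa = 26.90 MPa
Effective stress σ' = σ_v − P_p = 59.94 − 26.90 = 33.036 MPa

33 MPa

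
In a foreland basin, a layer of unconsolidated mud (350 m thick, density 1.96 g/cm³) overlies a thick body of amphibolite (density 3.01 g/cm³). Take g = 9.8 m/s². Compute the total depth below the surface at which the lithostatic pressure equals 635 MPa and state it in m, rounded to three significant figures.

Pressure at base of upper layers: 1960×9.8×350 = 6.723×10^6 Pa = 6.723 MPa
Remaining pressure to be supplied by amphibolite: 6.350×10^8 − 6.723×10^6 = 6.283×10^8 Pa
Additional depth in amphibolite = 6.283×10^8 Pa / (3010 kg/m³ × 9.8 m/s²) = 21299 m
Total depth = 350 m + 21299 m = 21649 m

21600 m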